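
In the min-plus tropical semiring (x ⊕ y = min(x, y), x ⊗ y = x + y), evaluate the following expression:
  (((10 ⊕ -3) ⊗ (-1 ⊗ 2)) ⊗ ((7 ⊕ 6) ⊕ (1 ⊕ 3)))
(((10 ⊕ -3) ⊗ (-1 ⊗ 2)) ⊗ ((7 ⊕ 6) ⊕ (1 ⊕ 3))) = -1

Expand innermost to outermost. Recall ⊕ takes the minimum of its arguments and ⊗ takes their sum. Working out the expression (((10 ⊕ -3) ⊗ (-1 ⊗ 2)) ⊗ ((7 ⊕ 6) ⊕ (1 ⊕ 3))) gives -1.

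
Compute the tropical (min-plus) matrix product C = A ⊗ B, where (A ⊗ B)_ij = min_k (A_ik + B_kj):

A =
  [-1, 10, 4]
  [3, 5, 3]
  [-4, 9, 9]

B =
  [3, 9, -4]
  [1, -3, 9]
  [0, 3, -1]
A ⊗ B =
  [2, 7, -5]
  [3, 2, -1]
  [-1, 5, -8]

Apply the min-plus product entry-by-entry:
  C[0][0] = min over k of (A[0][0] + B[0][0] = -1 + 3 = 2, A[0][1] + B[1][0] = 10 + 1 = 11, A[0][2] + B[2][0] = 4 + 0 = 4) = 2 (attained at k = 0)
  C[0][1] = min over k of (A[0][0] + B[0][1] = -1 + 9 = 8, A[0][1] + B[1][1] = 10 + -3 = 7, A[0][2] + B[2][1] = 4 + 3 = 7) = 7 (attained at k = 1)
  C[0][2] = min over k of (A[0][0] + B[0][2] = -1 + -4 = -5, A[0][1] + B[1][2] = 10 + 9 = 19, A[0][2] + B[2][2] = 4 + -1 = 3) = -5 (attained at k = 0)
  C[1][0] = min over k of (A[1][0] + B[0][0] = 3 + 3 = 6, A[1][1] + B[1][0] = 5 + 1 = 6, A[1][2] + B[2][0] = 3 + 0 = 3) = 3 (attained at k = 2)
  C[1][1] = min over k of (A[1][0] + B[0][1] = 3 + 9 = 12, A[1][1] + B[1][1] = 5 + -3 = 2, A[1][2] + B[2][1] = 3 + 3 = 6) = 2 (attained at k = 1)
  C[1][2] = min over k of (A[1][0] + B[0][2] = 3 + -4 = -1, A[1][1] + B[1][2] = 5 + 9 = 14, A[1][2] + B[2][2] = 3 + -1 = 2) = -1 (attained at k = 0)
  C[2][0] = min over k of (A[2][0] + B[0][0] = -4 + 3 = -1, A[2][1] + B[1][0] = 9 + 1 = 10, A[2][2] + B[2][0] = 9 + 0 = 9) = -1 (attained at k = 0)
  C[2][1] = min over k of (A[2][0] + B[0][1] = -4 + 9 = 5, A[2][1] + B[1][1] = 9 + -3 = 6, A[2][2] + B[2][1] = 9 + 3 = 12) = 5 (attained at k = 0)
  C[2][2] = min over k of (A[2][0] + B[0][2] = -4 + -4 = -8, A[2][1] + B[1][2] = 9 + 9 = 18, A[2][2] + B[2][2] = 9 + -1 = 8) = -8 (attained at k = 0)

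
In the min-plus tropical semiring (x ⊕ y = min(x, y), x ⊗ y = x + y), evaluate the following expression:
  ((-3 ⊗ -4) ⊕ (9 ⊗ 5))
((-3 ⊗ -4) ⊕ (9 ⊗ 5)) = -7

Expand innermost to outermost. Recall ⊕ takes the minimum of its arguments and ⊗ takes their sum. Working out the expression ((-3 ⊗ -4) ⊕ (9 ⊗ 5)) gives -7.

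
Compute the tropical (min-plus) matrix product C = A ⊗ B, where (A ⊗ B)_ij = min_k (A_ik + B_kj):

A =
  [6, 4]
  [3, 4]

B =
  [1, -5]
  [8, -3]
A ⊗ B =
  [7, 1]
  [4, -2]

Apply the min-plus product entry-by-entry:
  C[0][0] = min over k of (A[0][0] + B[0][0] = 6 + 1 = 7, A[0][1] + B[1][0] = 4 + 8 = 12) = 7 (attained at k = 0)
  C[0][1] = min over k of (A[0][0] + B[0][1] = 6 + -5 = 1, A[0][1] + B[1][1] = 4 + -3 = 1) = 1 (attained at k = 0)
  C[1][0] = min over k of (A[1][0] + B[0][0] = 3 + 1 = 4, A[1][1] + B[1][0] = 4 + 8 = 12) = 4 (attained at k = 0)
  C[1][1] = min over k of (A[1][0] + B[0][1] = 3 + -5 = -2, A[1][1] + B[1][1] = 4 + -3 = 1) = -2 (attained at k = 0)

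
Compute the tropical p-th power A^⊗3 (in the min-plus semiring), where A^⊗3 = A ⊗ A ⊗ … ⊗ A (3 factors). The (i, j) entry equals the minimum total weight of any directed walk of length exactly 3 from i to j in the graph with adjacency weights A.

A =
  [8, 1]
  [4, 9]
A^⊗3 =
  [13, 6]
  [9, 13]

Each entry (A^⊗3)_ij equals the minimum over all length-3 walks i = v_0 → v_1 → … → v_3 = j of Σ_t A[v_t][v_{t+1}]. For example, for (i, j) = (0, 1) we minimise over 4 possible intermediate vertex sequences; the minimum is 6, attained along the walk 0 → 1 → 0 → 1.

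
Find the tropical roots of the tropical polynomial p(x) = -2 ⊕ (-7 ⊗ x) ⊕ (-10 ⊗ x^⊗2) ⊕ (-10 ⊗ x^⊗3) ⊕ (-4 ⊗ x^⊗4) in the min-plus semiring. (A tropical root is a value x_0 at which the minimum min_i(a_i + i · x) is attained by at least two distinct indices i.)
Roots: {-6, 0, 3, 5}

Each tropical root is a break point of the lower envelope of the lines y = a_i + i · x (there are 5 lines, with slopes 0, 1, ..., 4). Only the lines that attain the minimum somewhere contribute to roots; other lines are dominated. Here the surviving (envelope) indices are i = 4, i = 3, i = 2, i = 1, i = 0.
Intersections between consecutive envelope lines give the roots: for adjacent envelope indices i < j the intersection is x = (a_i − a_j) / (j − i). Reading off the sorted break points: {-6, 0, 3, 5}.
Verification: at each break x_0, at least two indices attain the minimum of min_i(a_i + i · x_0).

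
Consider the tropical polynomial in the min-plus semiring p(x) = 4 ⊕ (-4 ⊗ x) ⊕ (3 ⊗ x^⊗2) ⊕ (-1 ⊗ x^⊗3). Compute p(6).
p(6) = 2

A tropical monomial a ⊗ x^⊗i evaluates to a + i · x. Evaluating each term at x = 6:
  Term 0 contributes 4 + 0 · 6 = 4
  Term 1 contributes -4 + 1 · 6 = 2
  Term 2 contributes 3 + 2 · 6 = 15
  Term 3 contributes -1 + 3 · 6 = 17
p(6) = ⊕ of these = min[4, 2, 15, 17] = 2.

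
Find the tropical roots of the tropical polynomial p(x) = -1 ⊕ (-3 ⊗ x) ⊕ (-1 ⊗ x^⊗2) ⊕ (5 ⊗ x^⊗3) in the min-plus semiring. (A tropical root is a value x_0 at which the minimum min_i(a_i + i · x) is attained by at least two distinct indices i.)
Roots: {-6, -2, 2}

Each tropical root is a break point of the lower envelope of the lines y = a_i + i · x (there are 4 lines, with slopes 0, 1, ..., 3). Only the lines that attain the minimum somewhere contribute to roots; other lines are dominated. Here the surviving (envelope) indices are i = 3, i = 2, i = 1, i = 0.
Intersections between consecutive envelope lines give the roots: for adjacent envelope indices i < j the intersection is x = (a_i − a_j) / (j − i). Reading off the sorted break points: {-6, -2, 2}.
Verification: at each break x_0, at least two indices attain the minimum of min_i(a_i + i · x_0).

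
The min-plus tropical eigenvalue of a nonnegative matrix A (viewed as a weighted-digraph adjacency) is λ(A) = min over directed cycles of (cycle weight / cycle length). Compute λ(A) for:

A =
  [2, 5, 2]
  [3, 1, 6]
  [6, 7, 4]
λ(A) = 1

Enumerate directed cycles and compute their means (weight / length). Sample:
  cycle 0 → 0: weight = 2, length = 1, mean = 2/1 ≈ 2.000
  cycle 1 → 1: weight = 1, length = 1, mean = 1/1 ≈ 1.000
  cycle 2 → 2: weight = 4, length = 1, mean = 4/1 ≈ 4.000
  cycle 0 → 1 → 0: weight = 8, length = 2, mean = 8/2 ≈ 4.000
  cycle 0 → 2 → 0: weight = 8, length = 2, mean = 8/2 ≈ 4.000
  cycle 1 → 0 → 1: weight = 8, length = 2, mean = 8/2 ≈ 4.000
Minimum mean = 1.000, attained e.g. along the cycle 1 → 1 with weight 1 and length 1. So λ(A) = 1/1 = 1.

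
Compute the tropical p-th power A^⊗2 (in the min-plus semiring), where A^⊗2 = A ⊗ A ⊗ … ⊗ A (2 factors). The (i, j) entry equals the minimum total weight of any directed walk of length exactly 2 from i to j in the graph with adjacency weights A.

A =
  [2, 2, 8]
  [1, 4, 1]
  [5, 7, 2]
A^⊗2 =
  [3, 4, 3]
  [3, 3, 3]
  [7, 7, 4]

Each entry (A^⊗2)_ij equals the minimum over all length-2 walks i = v_0 → v_1 → … → v_2 = j of Σ_t A[v_t][v_{t+1}]. For example, for (i, j) = (0, 2) we minimise over 3 possible intermediate vertex sequences; the minimum is 3, attained along the walk 0 → 1 → 2.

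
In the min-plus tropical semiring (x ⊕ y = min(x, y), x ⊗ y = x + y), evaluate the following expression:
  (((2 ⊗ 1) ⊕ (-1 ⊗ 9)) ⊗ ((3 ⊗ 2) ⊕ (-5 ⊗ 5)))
(((2 ⊗ 1) ⊕ (-1 ⊗ 9)) ⊗ ((3 ⊗ 2) ⊕ (-5 ⊗ 5))) = 3

Expand innermost to outermost. Recall ⊕ takes the minimum of its arguments and ⊗ takes their sum. Working out the expression (((2 ⊗ 1) ⊕ (-1 ⊗ 9)) ⊗ ((3 ⊗ 2) ⊕ (-5 ⊗ 5))) gives 3.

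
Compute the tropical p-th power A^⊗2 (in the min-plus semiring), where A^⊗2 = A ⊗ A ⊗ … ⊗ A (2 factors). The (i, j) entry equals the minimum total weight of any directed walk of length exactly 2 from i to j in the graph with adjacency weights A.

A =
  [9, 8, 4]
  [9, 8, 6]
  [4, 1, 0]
A^⊗2 =
  [8, 5, 4]
  [10, 7, 6]
  [4, 1, 0]

Each entry (A^⊗2)_ij equals the minimum over all length-2 walks i = v_0 → v_1 → … → v_2 = j of Σ_t A[v_t][v_{t+1}]. For example, for (i, j) = (0, 2) we minimise over 3 possible intermediate vertex sequences; the minimum is 4, attained along the walk 0 → 2 → 2.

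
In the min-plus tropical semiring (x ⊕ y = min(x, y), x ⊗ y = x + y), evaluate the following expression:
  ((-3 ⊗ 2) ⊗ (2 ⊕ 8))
((-3 ⊗ 2) ⊗ (2 ⊕ 8)) = 1

Expand innermost to outermost. Recall ⊕ takes the minimum of its arguments and ⊗ takes their sum. Working out the expression ((-3 ⊗ 2) ⊗ (2 ⊕ 8)) gives 1.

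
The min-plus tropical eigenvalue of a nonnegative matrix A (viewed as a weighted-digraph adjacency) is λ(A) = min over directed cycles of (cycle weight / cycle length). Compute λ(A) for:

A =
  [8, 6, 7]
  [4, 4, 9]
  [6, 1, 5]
λ(A) = 4

Enumerate directed cycles and compute their means (weight / length). Sample:
  cycle 0 → 0: weight = 8, length = 1, mean = 8/1 ≈ 8.000
  cycle 1 → 1: weight = 4, length = 1, mean = 4/1 ≈ 4.000
  cycle 2 → 2: weight = 5, length = 1, mean = 5/1 ≈ 5.000
  cycle 0 → 1 → 0: weight = 10, length = 2, mean = 10/2 ≈ 5.000
  cycle 0 → 2 → 0: weight = 13, length = 2, mean = 13/2 ≈ 6.500
  cycle 1 → 0 → 1: weight = 10, length = 2, mean = 10/2 ≈ 5.000
Minimum mean = 4.000, attained e.g. along the cycle 1 → 1 with weight 4 and length 1. So λ(A) = 4/1 = 4.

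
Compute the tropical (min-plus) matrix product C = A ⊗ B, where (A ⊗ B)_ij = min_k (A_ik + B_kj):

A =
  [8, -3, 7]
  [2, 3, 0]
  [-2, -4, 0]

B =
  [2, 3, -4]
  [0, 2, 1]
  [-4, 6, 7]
A ⊗ B =
  [-3, -1, -2]
  [-4, 5, -2]
  [-4, -2, -6]

Apply the min-plus product entry-by-entry:
  C[0][0] = min over k of (A[0][0] + B[0][0] = 8 + 2 = 10, A[0][1] + B[1][0] = -3 + 0 = -3, A[0][2] + B[2][0] = 7 + -4 = 3) = -3 (attained at k = 1)
  C[0][1] = min over k of (A[0][0] + B[0][1] = 8 + 3 = 11, A[0][1] + B[1][1] = -3 + 2 = -1, A[0][2] + B[2][1] = 7 + 6 = 13) = -1 (attained at k = 1)
  C[0][2] = min over k of (A[0][0] + B[0][2] = 8 + -4 = 4, A[0][1] + B[1][2] = -3 + 1 = -2, A[0][2] + B[2][2] = 7 + 7 = 14) = -2 (attained at k = 1)
  C[1][0] = min over k of (A[1][0] + B[0][0] = 2 + 2 = 4, A[1][1] + B[1][0] = 3 + 0 = 3, A[1][2] + B[2][0] = 0 + -4 = -4) = -4 (attained at k = 2)
  C[1][1] = min over k of (A[1][0] + B[0][1] = 2 + 3 = 5, A[1][1] + B[1][1] = 3 + 2 = 5, A[1][2] + B[2][1] = 0 + 6 = 6) = 5 (attained at k = 0)
  C[1][2] = min over k of (A[1][0] + B[0][2] = 2 + -4 = -2, A[1][1] + B[1][2] = 3 + 1 = 4, A[1][2] + B[2][2] = 0 + 7 = 7) = -2 (attained at k = 0)
  C[2][0] = min over k of (A[2][0] + B[0][0] = -2 + 2 = 0, A[2][1] + B[1][0] = -4 + 0 = -4, A[2][2] + B[2][0] = 0 + -4 = -4) = -4 (attained at k = 1)
  C[2][1] = min over k of (A[2][0] + B[0][1] = -2 + 3 = 1, A[2][1] + B[1][1] = -4 + 2 = -2, A[2][2] + B[2][1] = 0 + 6 = 6) = -2 (attained at k = 1)
  C[2][2] = min over k of (A[2][0] + B[0][2] = -2 + -4 = -6, A[2][1] + B[1][2] = -4 + 1 = -3, A[2][2] + B[2][2] = 0 + 7 = 7) = -6 (attained at k = 0)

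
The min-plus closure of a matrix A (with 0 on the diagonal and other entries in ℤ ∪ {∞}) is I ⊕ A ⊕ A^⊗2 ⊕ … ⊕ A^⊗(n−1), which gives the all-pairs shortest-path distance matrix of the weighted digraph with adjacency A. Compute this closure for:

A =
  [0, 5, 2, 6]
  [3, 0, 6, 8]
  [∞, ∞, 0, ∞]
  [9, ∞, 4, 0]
Closure =
  [0, 5, 2, 6]
  [3, 0, 5, 8]
  [∞, ∞, 0, ∞]
  [9, 14, 4, 0]

This is the Floyd-Warshall all-pairs shortest-path computation. For each intermediate vertex k = 0, 1, …, 3, update dist[i][j] ← min(dist[i][j], dist[i][k] + dist[k][j]). The final matrix gives, for each (i, j), the minimum total weight of any directed path from i to j (possibly empty when i = j).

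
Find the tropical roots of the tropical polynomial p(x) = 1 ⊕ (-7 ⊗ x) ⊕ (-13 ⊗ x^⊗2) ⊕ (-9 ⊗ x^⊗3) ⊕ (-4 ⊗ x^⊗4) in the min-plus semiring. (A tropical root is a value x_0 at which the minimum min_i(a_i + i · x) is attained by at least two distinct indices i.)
Roots: {-5, -4, 6, 8}

Each tropical root is a break point of the lower envelope of the lines y = a_i + i · x (there are 5 lines, with slopes 0, 1, ..., 4). Only the lines that attain the minimum somewhere contribute to roots; other lines are dominated. Here the surviving (envelope) indices are i = 4, i = 3, i = 2, i = 1, i = 0.
Intersections between consecutive envelope lines give the roots: for adjacent envelope indices i < j the intersection is x = (a_i − a_j) / (j − i). Reading off the sorted break points: {-5, -4, 6, 8}.
Verification: at each break x_0, at least two indices attain the minimum of min_i(a_i + i · x_0).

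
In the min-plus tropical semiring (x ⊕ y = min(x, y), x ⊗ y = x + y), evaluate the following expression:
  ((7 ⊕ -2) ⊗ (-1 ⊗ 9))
((7 ⊕ -2) ⊗ (-1 ⊗ 9)) = 6

Expand innermost to outermost. Recall ⊕ takes the minimum of its arguments and ⊗ takes their sum. Working out the expression ((7 ⊕ -2) ⊗ (-1 ⊗ 9)) gives 6.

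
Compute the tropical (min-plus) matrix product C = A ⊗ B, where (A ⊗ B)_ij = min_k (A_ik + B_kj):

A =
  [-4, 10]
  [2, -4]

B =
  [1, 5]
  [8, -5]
A ⊗ B =
  [-3, 1]
  [3, -9]

Apply the min-plus product entry-by-entry:
  C[0][0] = min over k of (A[0][0] + B[0][0] = -4 + 1 = -3, A[0][1] + B[1][0] = 10 + 8 = 18) = -3 (attained at k = 0)
  C[0][1] = min over k of (A[0][0] + B[0][1] = -4 + 5 = 1, A[0][1] + B[1][1] = 10 + -5 = 5) = 1 (attained at k = 0)
  C[1][0] = min over k of (A[1][0] + B[0][0] = 2 + 1 = 3, A[1][1] + B[1][0] = -4 + 8 = 4) = 3 (attained at k = 0)
  C[1][1] = min over k of (A[1][0] + B[0][1] = 2 + 5 = 7, A[1][1] + B[1][1] = -4 + -5 = -9) = -9 (attained at k = 1)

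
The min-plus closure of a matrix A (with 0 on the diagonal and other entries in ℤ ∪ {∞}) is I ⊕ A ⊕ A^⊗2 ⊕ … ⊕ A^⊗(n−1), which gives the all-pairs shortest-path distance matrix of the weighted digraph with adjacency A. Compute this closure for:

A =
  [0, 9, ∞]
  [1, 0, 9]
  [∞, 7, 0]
Closure =
  [0, 9, 18]
  [1, 0, 9]
  [8, 7, 0]

This is the Floyd-Warshall all-pairs shortest-path computation. For each intermediate vertex k = 0, 1, …, 2, update dist[i][j] ← min(dist[i][j], dist[i][k] + dist[k][j]). The final matrix gives, for each (i, j), the minimum total weight of any directed path from i to j (possibly empty when i = j).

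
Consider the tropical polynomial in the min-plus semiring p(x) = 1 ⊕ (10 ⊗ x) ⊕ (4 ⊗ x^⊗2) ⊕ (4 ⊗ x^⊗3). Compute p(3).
p(3) = 1

A tropical monomial a ⊗ x^⊗i evaluates to a + i · x. Evaluating each term at x = 3:
  Term 0 contributes 1 + 0 · 3 = 1
  Term 1 contributes 10 + 1 · 3 = 13
  Term 2 contributes 4 + 2 · 3 = 10
  Term 3 contributes 4 + 3 · 3 = 13
p(3) = ⊕ of these = min[1, 13, 10, 13] = 1.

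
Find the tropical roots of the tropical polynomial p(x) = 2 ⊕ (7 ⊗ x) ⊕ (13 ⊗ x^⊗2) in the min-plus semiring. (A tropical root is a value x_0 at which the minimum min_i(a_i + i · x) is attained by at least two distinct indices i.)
Roots: {-6, -5}

Each tropical root is a break point of the lower envelope of the lines y = a_i + i · x (there are 3 lines, with slopes 0, 1, ..., 2). Only the lines that attain the minimum somewhere contribute to roots; other lines are dominated. Here the surviving (envelope) indices are i = 2, i = 1, i = 0.
Intersections between consecutive envelope lines give the roots: for adjacent envelope indices i < j the intersection is x = (a_i − a_j) / (j − i). Reading off the sorted break points: {-6, -5}.
Verification: at each break x_0, at least two indices attain the minimum of min_i(a_i + i · x_0).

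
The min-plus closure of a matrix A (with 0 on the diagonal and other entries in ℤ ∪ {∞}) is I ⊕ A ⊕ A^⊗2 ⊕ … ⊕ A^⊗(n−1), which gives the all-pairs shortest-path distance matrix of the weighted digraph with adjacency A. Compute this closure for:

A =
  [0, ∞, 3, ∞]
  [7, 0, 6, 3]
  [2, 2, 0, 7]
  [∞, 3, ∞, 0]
Closure =
  [0, 5, 3, 8]
  [7, 0, 6, 3]
  [2, 2, 0, 5]
  [10, 3, 9, 0]

This is the Floyd-Warshall all-pairs shortest-path computation. For each intermediate vertex k = 0, 1, …, 3, update dist[i][j] ← min(dist[i][j], dist[i][k] + dist[k][j]). The final matrix gives, for each (i, j), the minimum total weight of any directed path from i to j (possibly empty when i = j).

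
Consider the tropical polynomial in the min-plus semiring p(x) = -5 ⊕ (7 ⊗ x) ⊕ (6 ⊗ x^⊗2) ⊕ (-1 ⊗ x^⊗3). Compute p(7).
p(7) = -5

A tropical monomial a ⊗ x^⊗i evaluates to a + i · x. Evaluating each term at x = 7:
  Term 0 contributes -5 + 0 · 7 = -5
  Term 1 contributes 7 + 1 · 7 = 14
  Term 2 contributes 6 + 2 · 7 = 20
  Term 3 contributes -1 + 3 · 7 = 20
p(7) = ⊕ of these = min[-5, 14, 20, 20] = -5.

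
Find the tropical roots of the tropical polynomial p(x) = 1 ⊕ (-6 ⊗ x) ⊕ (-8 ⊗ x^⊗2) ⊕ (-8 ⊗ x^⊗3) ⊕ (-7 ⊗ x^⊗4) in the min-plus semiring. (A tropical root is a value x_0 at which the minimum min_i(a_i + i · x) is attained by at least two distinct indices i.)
Roots: {-1, 0, 2, 7}

Each tropical root is a break point of the lower envelope of the lines y = a_i + i · x (there are 5 lines, with slopes 0, 1, ..., 4). Only the lines that attain the minimum somewhere contribute to roots; other lines are dominated. Here the surviving (envelope) indices are i = 4, i = 3, i = 2, i = 1, i = 0.
Intersections between consecutive envelope lines give the roots: for adjacent envelope indices i < j the intersection is x = (a_i − a_j) / (j − i). Reading off the sorted break points: {-1, 0, 2, 7}.
Verification: at each break x_0, at least two indices attain the minimum of min_i(a_i + i · x_0).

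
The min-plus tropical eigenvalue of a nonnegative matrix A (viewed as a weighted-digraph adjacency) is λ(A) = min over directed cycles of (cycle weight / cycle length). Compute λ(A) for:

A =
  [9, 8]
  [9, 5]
λ(A) = 5

Enumerate directed cycles and compute their means (weight / length). Sample:
  cycle 0 → 0: weight = 9, length = 1, mean = 9/1 ≈ 9.000
  cycle 1 → 1: weight = 5, length = 1, mean = 5/1 ≈ 5.000
  cycle 0 → 1 → 0: weight = 17, length = 2, mean = 17/2 ≈ 8.500
  cycle 1 → 0 → 1: weight = 17, length = 2, mean = 17/2 ≈ 8.500
Minimum mean = 5.000, attained e.g. along the cycle 1 → 1 with weight 5 and length 1. So λ(A) = 5/1 = 5.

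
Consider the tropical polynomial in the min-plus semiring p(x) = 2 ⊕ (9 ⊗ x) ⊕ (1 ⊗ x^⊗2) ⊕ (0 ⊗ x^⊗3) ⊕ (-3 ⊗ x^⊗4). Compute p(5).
p(5) = 2

A tropical monomial a ⊗ x^⊗i evaluates to a + i · x. Evaluating each term at x = 5:
  Term 0 contributes 2 + 0 · 5 = 2
  Term 1 contributes 9 + 1 · 5 = 14
  Term 2 contributes 1 + 2 · 5 = 11
  Term 3 contributes 0 + 3 · 5 = 15
  Term 4 contributes -3 + 4 · 5 = 17
p(5) = ⊕ of these = min[2, 14, 11, 15, 17] = 2.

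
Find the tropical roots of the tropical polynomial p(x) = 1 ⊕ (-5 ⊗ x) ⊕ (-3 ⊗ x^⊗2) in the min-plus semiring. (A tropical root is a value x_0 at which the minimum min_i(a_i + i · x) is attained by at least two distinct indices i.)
Roots: {-2, 6}

Each tropical root is a break point of the lower envelope of the lines y = a_i + i · x (there are 3 lines, with slopes 0, 1, ..., 2). Only the lines that attain the minimum somewhere contribute to roots; other lines are dominated. Here the surviving (envelope) indices are i = 2, i = 1, i = 0.
Intersections between consecutive envelope lines give the roots: for adjacent envelope indices i < j the intersection is x = (a_i − a_j) / (j − i). Reading off the sorted break points: {-2, 6}.
Verification: at each break x_0, at least two indices attain the minimum of min_i(a_i + i · x_0).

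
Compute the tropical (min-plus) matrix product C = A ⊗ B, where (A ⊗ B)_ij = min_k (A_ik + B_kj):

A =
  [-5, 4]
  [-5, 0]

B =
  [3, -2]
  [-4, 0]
A ⊗ B =
  [-2, -7]
  [-4, -7]

Apply the min-plus product entry-by-entry:
  C[0][0] = min over k of (A[0][0] + B[0][0] = -5 + 3 = -2, A[0][1] + B[1][0] = 4 + -4 = 0) = -2 (attained at k = 0)
  C[0][1] = min over k of (A[0][0] + B[0][1] = -5 + -2 = -7, A[0][1] + B[1][1] = 4 + 0 = 4) = -7 (attained at k = 0)
  C[1][0] = min over k of (A[1][0] + B[0][0] = -5 + 3 = -2, A[1][1] + B[1][0] = 0 + -4 = -4) = -4 (attained at k = 1)
  C[1][1] = min over k of (A[1][0] + B[0][1] = -5 + -2 = -7, A[1][1] + B[1][1] = 0 + 0 = 0) = -7 (attained at k = 0)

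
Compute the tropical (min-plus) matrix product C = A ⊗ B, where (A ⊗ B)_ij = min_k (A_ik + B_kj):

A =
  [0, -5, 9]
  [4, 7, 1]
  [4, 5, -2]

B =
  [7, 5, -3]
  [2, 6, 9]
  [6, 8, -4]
A ⊗ B =
  [-3, 1, -3]
  [7, 9, -3]
  [4, 6, -6]

Apply the min-plus product entry-by-entry:
  C[0][0] = min over k of (A[0][0] + B[0][0] = 0 + 7 = 7, A[0][1] + B[1][0] = -5 + 2 = -3, A[0][2] + B[2][0] = 9 + 6 = 15) = -3 (attained at k = 1)
  C[0][1] = min over k of (A[0][0] + B[0][1] = 0 + 5 = 5, A[0][1] + B[1][1] = -5 + 6 = 1, A[0][2] + B[2][1] = 9 + 8 = 17) = 1 (attained at k = 1)
  C[0][2] = min over k of (A[0][0] + B[0][2] = 0 + -3 = -3, A[0][1] + B[1][2] = -5 + 9 = 4, A[0][2] + B[2][2] = 9 + -4 = 5) = -3 (attained at k = 0)
  C[1][0] = min over k of (A[1][0] + B[0][0] = 4 + 7 = 11, A[1][1] + B[1][0] = 7 + 2 = 9, A[1][2] + B[2][0] = 1 + 6 = 7) = 7 (attained at k = 2)
  C[1][1] = min over k of (A[1][0] + B[0][1] = 4 + 5 = 9, A[1][1] + B[1][1] = 7 + 6 = 13, A[1][2] + B[2][1] = 1 + 8 = 9) = 9 (attained at k = 0)
  C[1][2] = min over k of (A[1][0] + B[0][2] = 4 + -3 = 1, A[1][1] + B[1][2] = 7 + 9 = 16, A[1][2] + B[2][2] = 1 + -4 = -3) = -3 (attained at k = 2)
  C[2][0] = min over k of (A[2][0] + B[0][0] = 4 + 7 = 11, A[2][1] + B[1][0] = 5 + 2 = 7, A[2][2] + B[2][0] = -2 + 6 = 4) = 4 (attained at k = 2)
  C[2][1] = min over k of (A[2][0] + B[0][1] = 4 + 5 = 9, A[2][1] + B[1][1] = 5 + 6 = 11, A[2][2] + B[2][1] = -2 + 8 = 6) = 6 (attained at k = 2)
  C[2][2] = min over k of (A[2][0] + B[0][2] = 4 + -3 = 1, A[2][1] + B[1][2] = 5 + 9 = 14, A[2][2] + B[2][2] = -2 + -4 = -6) = -6 (attained at k = 2)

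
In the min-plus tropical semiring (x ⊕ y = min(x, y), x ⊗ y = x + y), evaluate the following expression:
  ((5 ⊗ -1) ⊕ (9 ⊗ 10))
((5 ⊗ -1) ⊕ (9 ⊗ 10)) = 4

Expand innermost to outermost. Recall ⊕ takes the minimum of its arguments and ⊗ takes their sum. Working out the expression ((5 ⊗ -1) ⊕ (9 ⊗ 10)) gives 4.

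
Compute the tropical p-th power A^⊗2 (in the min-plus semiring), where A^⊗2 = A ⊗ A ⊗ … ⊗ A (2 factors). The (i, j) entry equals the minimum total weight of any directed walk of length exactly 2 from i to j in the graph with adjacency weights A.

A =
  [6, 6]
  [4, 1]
A^⊗2 =
  [10, 7]
  [5, 2]

Each entry (A^⊗2)_ij equals the minimum over all length-2 walks i = v_0 → v_1 → … → v_2 = j of Σ_t A[v_t][v_{t+1}]. For example, for (i, j) = (0, 1) we minimise over 2 possible intermediate vertex sequences; the minimum is 7, attained along the walk 0 → 1 → 1.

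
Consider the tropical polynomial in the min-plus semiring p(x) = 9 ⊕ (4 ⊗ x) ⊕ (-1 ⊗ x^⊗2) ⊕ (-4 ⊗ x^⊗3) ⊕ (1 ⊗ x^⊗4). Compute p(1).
p(1) = -1

A tropical monomial a ⊗ x^⊗i evaluates to a + i · x. Evaluating each term at x = 1:
  Term 0 contributes 9 + 0 · 1 = 9
  Term 1 contributes 4 + 1 · 1 = 5
  Term 2 contributes -1 + 2 · 1 = 1
  Term 3 contributes -4 + 3 · 1 = -1
  Term 4 contributes 1 + 4 · 1 = 5
p(1) = ⊕ of these = min[9, 5, 1, -1, 5] = -1.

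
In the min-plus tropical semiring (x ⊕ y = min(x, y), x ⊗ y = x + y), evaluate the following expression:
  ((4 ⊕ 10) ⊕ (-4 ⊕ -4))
((4 ⊕ 10) ⊕ (-4 ⊕ -4)) = -4

Expand innermost to outermost. Recall ⊕ takes the minimum of its arguments and ⊗ takes their sum. Working out the expression ((4 ⊕ 10) ⊕ (-4 ⊕ -4)) gives -4.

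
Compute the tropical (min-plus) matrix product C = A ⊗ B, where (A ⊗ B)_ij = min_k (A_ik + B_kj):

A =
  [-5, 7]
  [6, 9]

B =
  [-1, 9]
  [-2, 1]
A ⊗ B =
  [-6, 4]
  [5, 10]

Apply the min-plus product entry-by-entry:
  C[0][0] = min over k of (A[0][0] + B[0][0] = -5 + -1 = -6, A[0][1] + B[1][0] = 7 + -2 = 5) = -6 (attained at k = 0)
  C[0][1] = min over k of (A[0][0] + B[0][1] = -5 + 9 = 4, A[0][1] + B[1][1] = 7 + 1 = 8) = 4 (attained at k = 0)
  C[1][0] = min over k of (A[1][0] + B[0][0] = 6 + -1 = 5, A[1][1] + B[1][0] = 9 + -2 = 7) = 5 (attained at k = 0)
  C[1][1] = min over k of (A[1][0] + B[0][1] = 6 + 9 = 15, A[1][1] + B[1][1] = 9 + 1 = 10) = 10 (attained at k = 1)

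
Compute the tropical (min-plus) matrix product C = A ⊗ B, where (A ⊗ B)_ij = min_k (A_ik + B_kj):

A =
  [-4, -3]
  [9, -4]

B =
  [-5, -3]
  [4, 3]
A ⊗ B =
  [-9, -7]
  [0, -1]

Apply the min-plus product entry-by-entry:
  C[0][0] = min over k of (A[0][0] + B[0][0] = -4 + -5 = -9, A[0][1] + B[1][0] = -3 + 4 = 1) = -9 (attained at k = 0)
  C[0][1] = min over k of (A[0][0] + B[0][1] = -4 + -3 = -7, A[0][1] + B[1][1] = -3 + 3 = 0) = -7 (attained at k = 0)
  C[1][0] = min over k of (A[1][0] + B[0][0] = 9 + -5 = 4, A[1][1] + B[1][0] = -4 + 4 = 0) = 0 (attained at k = 1)
  C[1][1] = min over k of (A[1][0] + B[0][1] = 9 + -3 = 6, A[1][1] + B[1][1] = -4 + 3 = -1) = -1 (attained at k = 1)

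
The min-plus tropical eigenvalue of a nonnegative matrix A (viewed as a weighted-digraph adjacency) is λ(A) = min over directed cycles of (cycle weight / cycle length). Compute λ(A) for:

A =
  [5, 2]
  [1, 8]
λ(A) = 3/2

Enumerate directed cycles and compute their means (weight / length). Sample:
  cycle 0 → 0: weight = 5, length = 1, mean = 5/1 ≈ 5.000
  cycle 1 → 1: weight = 8, length = 1, mean = 8/1 ≈ 8.000
  cycle 0 → 1 → 0: weight = 3, length = 2, mean = 3/2 ≈ 1.500
  cycle 1 → 0 → 1: weight = 3, length = 2, mean = 3/2 ≈ 1.500
Minimum mean = 1.500, attained e.g. along the cycle 0 → 1 → 0 with weight 3 and length 2. So λ(A) = 3/2 = 3/2.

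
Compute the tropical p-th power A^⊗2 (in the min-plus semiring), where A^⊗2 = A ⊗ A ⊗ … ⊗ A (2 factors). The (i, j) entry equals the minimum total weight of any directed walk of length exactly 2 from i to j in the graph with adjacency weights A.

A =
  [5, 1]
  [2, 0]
A^⊗2 =
  [3, 1]
  [2, 0]

Each entry (A^⊗2)_ij equals the minimum over all length-2 walks i = v_0 → v_1 → … → v_2 = j of Σ_t A[v_t][v_{t+1}]. For example, for (i, j) = (0, 1) we minimise over 2 possible intermediate vertex sequences; the minimum is 1, attained along the walk 0 → 1 → 1.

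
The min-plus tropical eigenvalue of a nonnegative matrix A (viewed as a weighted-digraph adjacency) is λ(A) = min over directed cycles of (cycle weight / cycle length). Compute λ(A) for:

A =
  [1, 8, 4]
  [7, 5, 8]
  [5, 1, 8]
λ(A) = 1

Enumerate directed cycles and compute their means (weight / length). Sample:
  cycle 0 → 0: weight = 1, length = 1, mean = 1/1 ≈ 1.000
  cycle 1 → 1: weight = 5, length = 1, mean = 5/1 ≈ 5.000
  cycle 2 → 2: weight = 8, length = 1, mean = 8/1 ≈ 8.000
  cycle 0 → 1 → 0: weight = 15, length = 2, mean = 15/2 ≈ 7.500
  cycle 0 → 2 → 0: weight = 9, length = 2, mean = 9/2 ≈ 4.500
  cycle 1 → 0 → 1: weight = 15, length = 2, mean = 15/2 ≈ 7.500
Minimum mean = 1.000, attained e.g. along the cycle 0 → 0 with weight 1 and length 1. So λ(A) = 1/1 = 1.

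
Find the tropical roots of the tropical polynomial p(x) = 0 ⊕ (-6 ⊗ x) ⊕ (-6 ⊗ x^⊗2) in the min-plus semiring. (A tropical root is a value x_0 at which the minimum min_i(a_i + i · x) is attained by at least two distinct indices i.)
Roots: {0, 6}

Each tropical root is a break point of the lower envelope of the lines y = a_i + i · x (there are 3 lines, with slopes 0, 1, ..., 2). Only the lines that attain the minimum somewhere contribute to roots; other lines are dominated. Here the surviving (envelope) indices are i = 2, i = 1, i = 0.
Intersections between consecutive envelope lines give the roots: for adjacent envelope indices i < j the intersection is x = (a_i − a_j) / (j − i). Reading off the sorted break points: {0, 6}.
Verification: at each break x_0, at least two indices attain the minimum of min_i(a_i + i · x_0).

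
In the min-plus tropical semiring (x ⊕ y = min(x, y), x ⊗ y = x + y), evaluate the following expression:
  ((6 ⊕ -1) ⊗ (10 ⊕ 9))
((6 ⊕ -1) ⊗ (10 ⊕ 9)) = 8

Expand innermost to outermost. Recall ⊕ takes the minimum of its arguments and ⊗ takes their sum. Working out the expression ((6 ⊕ -1) ⊗ (10 ⊕ 9)) gives 8.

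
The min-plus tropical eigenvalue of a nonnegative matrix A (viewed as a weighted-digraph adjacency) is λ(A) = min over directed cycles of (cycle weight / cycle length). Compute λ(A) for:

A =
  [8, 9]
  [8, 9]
λ(A) = 8

Enumerate directed cycles and compute their means (weight / length). Sample:
  cycle 0 → 0: weight = 8, length = 1, mean = 8/1 ≈ 8.000
  cycle 1 → 1: weight = 9, length = 1, mean = 9/1 ≈ 9.000
  cycle 0 → 1 → 0: weight = 17, length = 2, mean = 17/2 ≈ 8.500
  cycle 1 → 0 → 1: weight = 17, length = 2, mean = 17/2 ≈ 8.500
Minimum mean = 8.000, attained e.g. along the cycle 0 → 0 with weight 8 and length 1. So λ(A) = 8/1 = 8.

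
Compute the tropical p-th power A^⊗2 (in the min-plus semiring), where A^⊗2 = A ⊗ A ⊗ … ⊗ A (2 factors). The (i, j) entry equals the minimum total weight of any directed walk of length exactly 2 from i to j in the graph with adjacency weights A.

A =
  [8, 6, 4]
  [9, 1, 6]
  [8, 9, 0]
A^⊗2 =
  [12, 7, 4]
  [10, 2, 6]
  [8, 9, 0]

Each entry (A^⊗2)_ij equals the minimum over all length-2 walks i = v_0 → v_1 → … → v_2 = j of Σ_t A[v_t][v_{t+1}]. For example, for (i, j) = (0, 2) we minimise over 3 possible intermediate vertex sequences; the minimum is 4, attained along the walk 0 → 2 → 2.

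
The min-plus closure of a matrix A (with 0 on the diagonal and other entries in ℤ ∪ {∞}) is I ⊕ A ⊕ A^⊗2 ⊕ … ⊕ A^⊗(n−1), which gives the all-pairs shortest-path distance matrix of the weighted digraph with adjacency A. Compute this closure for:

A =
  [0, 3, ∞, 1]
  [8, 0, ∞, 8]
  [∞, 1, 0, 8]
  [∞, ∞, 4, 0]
Closure =
  [0, 3, 5, 1]
  [8, 0, 12, 8]
  [9, 1, 0, 8]
  [13, 5, 4, 0]

This is the Floyd-Warshall all-pairs shortest-path computation. For each intermediate vertex k = 0, 1, …, 3, update dist[i][j] ← min(dist[i][j], dist[i][k] + dist[k][j]). The final matrix gives, for each (i, j), the minimum total weight of any directed path from i to j (possibly empty when i = j).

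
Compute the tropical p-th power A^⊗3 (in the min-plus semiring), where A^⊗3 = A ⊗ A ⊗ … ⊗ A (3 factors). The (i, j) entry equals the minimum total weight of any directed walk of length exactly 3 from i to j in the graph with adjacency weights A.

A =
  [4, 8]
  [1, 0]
A^⊗3 =
  [9, 8]
  [1, 0]

Each entry (A^⊗3)_ij equals the minimum over all length-3 walks i = v_0 → v_1 → … → v_3 = j of Σ_t A[v_t][v_{t+1}]. For example, for (i, j) = (0, 1) we minimise over 4 possible intermediate vertex sequences; the minimum is 8, attained along the walk 0 → 1 → 1 → 1.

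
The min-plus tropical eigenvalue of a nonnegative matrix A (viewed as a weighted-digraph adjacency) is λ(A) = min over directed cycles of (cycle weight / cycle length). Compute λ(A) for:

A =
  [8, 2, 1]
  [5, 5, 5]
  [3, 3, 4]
λ(A) = 2

Enumerate directed cycles and compute their means (weight / length). Sample:
  cycle 0 → 0: weight = 8, length = 1, mean = 8/1 ≈ 8.000
  cycle 1 → 1: weight = 5, length = 1, mean = 5/1 ≈ 5.000
  cycle 2 → 2: weight = 4, length = 1, mean = 4/1 ≈ 4.000
  cycle 0 → 1 → 0: weight = 7, length = 2, mean = 7/2 ≈ 3.500
  cycle 0 → 2 → 0: weight = 4, length = 2, mean = 4/2 ≈ 2.000
  cycle 1 → 0 → 1: weight = 7, length = 2, mean = 7/2 ≈ 3.500
Minimum mean = 2.000, attained e.g. along the cycle 0 → 2 → 0 with weight 4 and length 2. So λ(A) = 4/2 = 2.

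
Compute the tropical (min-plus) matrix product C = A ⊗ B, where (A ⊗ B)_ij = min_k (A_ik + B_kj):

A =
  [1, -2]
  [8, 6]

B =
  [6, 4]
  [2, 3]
A ⊗ B =
  [0, 1]
  [8, 9]

Apply the min-plus product entry-by-entry:
  C[0][0] = min over k of (A[0][0] + B[0][0] = 1 + 6 = 7, A[0][1] + B[1][0] = -2 + 2 = 0) = 0 (attained at k = 1)
  C[0][1] = min over k of (A[0][0] + B[0][1] = 1 + 4 = 5, A[0][1] + B[1][1] = -2 + 3 = 1) = 1 (attained at k = 1)
  C[1][0] = min over k of (A[1][0] + B[0][0] = 8 + 6 = 14, A[1][1] + B[1][0] = 6 + 2 = 8) = 8 (attained at k = 1)
  C[1][1] = min over k of (A[1][0] + B[0][1] = 8 + 4 = 12, A[1][1] + B[1][1] = 6 + 3 = 9) = 9 (attained at k = 1)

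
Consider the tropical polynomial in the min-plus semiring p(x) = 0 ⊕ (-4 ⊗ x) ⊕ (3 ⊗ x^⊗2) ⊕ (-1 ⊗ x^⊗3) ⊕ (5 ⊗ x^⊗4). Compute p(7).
p(7) = 0

A tropical monomial a ⊗ x^⊗i evaluates to a + i · x. Evaluating each term at x = 7:
  Term 0 contributes 0 + 0 · 7 = 0
  Term 1 contributes -4 + 1 · 7 = 3
  Term 2 contributes 3 + 2 · 7 = 17
  Term 3 contributes -1 + 3 · 7 = 20
  Term 4 contributes 5 + 4 · 7 = 33
p(7) = ⊕ of these = min[0, 3, 17, 20, 33] = 0.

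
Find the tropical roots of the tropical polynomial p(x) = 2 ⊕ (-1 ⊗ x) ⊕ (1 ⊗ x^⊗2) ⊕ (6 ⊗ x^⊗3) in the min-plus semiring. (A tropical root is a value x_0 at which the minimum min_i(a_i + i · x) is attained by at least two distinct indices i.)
Roots: {-5, -2, 3}

Each tropical root is a break point of the lower envelope of the lines y = a_i + i · x (there are 4 lines, with slopes 0, 1, ..., 3). Only the lines that attain the minimum somewhere contribute to roots; other lines are dominated. Here the surviving (envelope) indices are i = 3, i = 2, i = 1, i = 0.
Intersections between consecutive envelope lines give the roots: for adjacent envelope indices i < j the intersection is x = (a_i − a_j) / (j − i). Reading off the sorted break points: {-5, -2, 3}.
Verification: at each break x_0, at least two indices attain the minimum of min_i(a_i + i · x_0).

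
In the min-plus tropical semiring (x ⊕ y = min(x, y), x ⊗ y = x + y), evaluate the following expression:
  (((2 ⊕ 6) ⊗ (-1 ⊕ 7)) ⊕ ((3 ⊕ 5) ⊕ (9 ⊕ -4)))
(((2 ⊕ 6) ⊗ (-1 ⊕ 7)) ⊕ ((3 ⊕ 5) ⊕ (9 ⊕ -4))) = -4

Expand innermost to outermost. Recall ⊕ takes the minimum of its arguments and ⊗ takes their sum. Working out the expression (((2 ⊕ 6) ⊗ (-1 ⊕ 7)) ⊕ ((3 ⊕ 5) ⊕ (9 ⊕ -4))) gives -4.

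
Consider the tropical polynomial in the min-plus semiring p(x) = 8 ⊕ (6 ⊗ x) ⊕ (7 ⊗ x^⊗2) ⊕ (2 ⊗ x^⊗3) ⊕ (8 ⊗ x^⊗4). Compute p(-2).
p(-2) = -4

A tropical monomial a ⊗ x^⊗i evaluates to a + i · x. Evaluating each term at x = -2:
  Term 0 contributes 8 + 0 · -2 = 8
  Term 1 contributes 6 + 1 · -2 = 4
  Term 2 contributes 7 + 2 · -2 = 3
  Term 3 contributes 2 + 3 · -2 = -4
  Term 4 contributes 8 + 4 · -2 = 0
p(-2) = ⊕ of these = min[8, 4, 3, -4, 0] = -4.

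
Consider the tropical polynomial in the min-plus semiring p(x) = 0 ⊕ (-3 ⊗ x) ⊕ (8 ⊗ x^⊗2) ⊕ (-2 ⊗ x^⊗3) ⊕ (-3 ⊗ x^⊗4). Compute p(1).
p(1) = -2

A tropical monomial a ⊗ x^⊗i evaluates to a + i · x. Evaluating each term at x = 1:
  Term 0 contributes 0 + 0 · 1 = 0
  Term 1 contributes -3 + 1 · 1 = -2
  Term 2 contributes 8 + 2 · 1 = 10
  Term 3 contributes -2 + 3 · 1 = 1
  Term 4 contributes -3 + 4 · 1 = 1
p(1) = ⊕ of these = min[0, -2, 10, 1, 1] = -2.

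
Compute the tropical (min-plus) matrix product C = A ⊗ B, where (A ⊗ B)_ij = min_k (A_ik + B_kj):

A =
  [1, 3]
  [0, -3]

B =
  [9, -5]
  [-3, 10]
A ⊗ B =
  [0, -4]
  [-6, -5]

Apply the min-plus product entry-by-entry:
  C[0][0] = min over k of (A[0][0] + B[0][0] = 1 + 9 = 10, A[0][1] + B[1][0] = 3 + -3 = 0) = 0 (attained at k = 1)
  C[0][1] = min over k of (A[0][0] + B[0][1] = 1 + -5 = -4, A[0][1] + B[1][1] = 3 + 10 = 13) = -4 (attained at k = 0)
  C[1][0] = min over k of (A[1][0] + B[0][0] = 0 + 9 = 9, A[1][1] + B[1][0] = -3 + -3 = -6) = -6 (attained at k = 1)
  C[1][1] = min over k of (A[1][0] + B[0][1] = 0 + -5 = -5, A[1][1] + B[1][1] = -3 + 10 = 7) = -5 (attained at k = 0)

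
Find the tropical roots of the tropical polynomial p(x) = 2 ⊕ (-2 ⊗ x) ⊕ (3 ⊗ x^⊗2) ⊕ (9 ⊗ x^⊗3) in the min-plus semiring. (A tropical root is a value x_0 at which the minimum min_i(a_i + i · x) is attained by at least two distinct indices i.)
Roots: {-6, -5, 4}

Each tropical root is a break point of the lower envelope of the lines y = a_i + i · x (there are 4 lines, with slopes 0, 1, ..., 3). Only the lines that attain the minimum somewhere contribute to roots; other lines are dominated. Here the surviving (envelope) indices are i = 3, i = 2, i = 1, i = 0.
Intersections between consecutive envelope lines give the roots: for adjacent envelope indices i < j the intersection is x = (a_i − a_j) / (j − i). Reading off the sorted break points: {-6, -5, 4}.
Verification: at each break x_0, at least two indices attain the minimum of min_i(a_i + i · x_0).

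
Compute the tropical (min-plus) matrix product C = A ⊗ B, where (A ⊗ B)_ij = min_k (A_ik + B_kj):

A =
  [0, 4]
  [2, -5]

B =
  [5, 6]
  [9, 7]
A ⊗ B =
  [5, 6]
  [4, 2]

Apply the min-plus product entry-by-entry:
  C[0][0] = min over k of (A[0][0] + B[0][0] = 0 + 5 = 5, A[0][1] + B[1][0] = 4 + 9 = 13) = 5 (attained at k = 0)
  C[0][1] = min over k of (A[0][0] + B[0][1] = 0 + 6 = 6, A[0][1] + B[1][1] = 4 + 7 = 11) = 6 (attained at k = 0)
  C[1][0] = min over k of (A[1][0] + B[0][0] = 2 + 5 = 7, A[1][1] + B[1][0] = -5 + 9 = 4) = 4 (attained at k = 1)
  C[1][1] = min over k of (A[1][0] + B[0][1] = 2 + 6 = 8, A[1][1] + B[1][1] = -5 + 7 = 2) = 2 (attained at k = 1)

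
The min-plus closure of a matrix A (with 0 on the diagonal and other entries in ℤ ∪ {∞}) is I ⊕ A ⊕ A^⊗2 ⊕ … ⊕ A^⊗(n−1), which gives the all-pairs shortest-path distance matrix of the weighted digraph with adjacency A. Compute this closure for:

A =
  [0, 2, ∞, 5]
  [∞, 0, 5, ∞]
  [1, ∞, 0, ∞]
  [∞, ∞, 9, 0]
Closure =
  [0, 2, 7, 5]
  [6, 0, 5, 11]
  [1, 3, 0, 6]
  [10, 12, 9, 0]

This is the Floyd-Warshall all-pairs shortest-path computation. For each intermediate vertex k = 0, 1, …, 3, update dist[i][j] ← min(dist[i][j], dist[i][k] + dist[k][j]). The final matrix gives, for each (i, j), the minimum total weight of any directed path from i to j (possibly empty when i = j).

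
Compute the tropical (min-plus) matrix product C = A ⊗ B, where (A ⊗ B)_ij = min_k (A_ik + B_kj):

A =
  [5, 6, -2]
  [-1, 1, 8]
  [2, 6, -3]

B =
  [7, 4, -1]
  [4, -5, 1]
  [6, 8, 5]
A ⊗ B =
  [4, 1, 3]
  [5, -4, -2]
  [3, 1, 1]

Apply the min-plus product entry-by-entry:
  C[0][0] = min over k of (A[0][0] + B[0][0] = 5 + 7 = 12, A[0][1] + B[1][0] = 6 + 4 = 10, A[0][2] + B[2][0] = -2 + 6 = 4) = 4 (attained at k = 2)
  C[0][1] = min over k of (A[0][0] + B[0][1] = 5 + 4 = 9, A[0][1] + B[1][1] = 6 + -5 = 1, A[0][2] + B[2][1] = -2 + 8 = 6) = 1 (attained at k = 1)
  C[0][2] = min over k of (A[0][0] + B[0][2] = 5 + -1 = 4, A[0][1] + B[1][2] = 6 + 1 = 7, A[0][2] + B[2][2] = -2 + 5 = 3) = 3 (attained at k = 2)
  C[1][0] = min over k of (A[1][0] + B[0][0] = -1 + 7 = 6, A[1][1] + B[1][0] = 1 + 4 = 5, A[1][2] + B[2][0] = 8 + 6 = 14) = 5 (attained at k = 1)
  C[1][1] = min over k of (A[1][0] + B[0][1] = -1 + 4 = 3, A[1][1] + B[1][1] = 1 + -5 = -4, A[1][2] + B[2][1] = 8 + 8 = 16) = -4 (attained at k = 1)
  C[1][2] = min over k of (A[1][0] + B[0][2] = -1 + -1 = -2, A[1][1] + B[1][2] = 1 + 1 = 2, A[1][2] + B[2][2] = 8 + 5 = 13) = -2 (attained at k = 0)
  C[2][0] = min over k of (A[2][0] + B[0][0] = 2 + 7 = 9, A[2][1] + B[1][0] = 6 + 4 = 10, A[2][2] + B[2][0] = -3 + 6 = 3) = 3 (attained at k = 2)
  C[2][1] = min over k of (A[2][0] + B[0][1] = 2 + 4 = 6, A[2][1] + B[1][1] = 6 + -5 = 1, A[2][2] + B[2][1] = -3 + 8 = 5) = 1 (attained at k = 1)
  C[2][2] = min over k of (A[2][0] + B[0][2] = 2 + -1 = 1, A[2][1] + B[1][2] = 6 + 1 = 7, A[2][2] + B[2][2] = -3 + 5 = 2) = 1 (attained at k = 0)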